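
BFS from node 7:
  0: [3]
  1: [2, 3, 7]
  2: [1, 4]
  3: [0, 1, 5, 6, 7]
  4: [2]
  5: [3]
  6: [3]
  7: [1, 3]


Visit 7, enqueue [1, 3]
Visit 1, enqueue [2]
Visit 3, enqueue [0, 5, 6]
Visit 2, enqueue [4]
Visit 0, enqueue []
Visit 5, enqueue []
Visit 6, enqueue []
Visit 4, enqueue []

BFS order: [7, 1, 3, 2, 0, 5, 6, 4]


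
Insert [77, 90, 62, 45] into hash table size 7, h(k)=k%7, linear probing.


Insert 77: h=0 -> slot 0
Insert 90: h=6 -> slot 6
Insert 62: h=6, 2 probes -> slot 1
Insert 45: h=3 -> slot 3

Table: [77, 62, None, 45, None, None, 90]


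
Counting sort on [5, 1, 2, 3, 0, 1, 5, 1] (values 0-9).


Input: [5, 1, 2, 3, 0, 1, 5, 1]
Counts: [1, 3, 1, 1, 0, 2, 0, 0, 0, 0]

Sorted: [0, 1, 1, 1, 2, 3, 5, 5]


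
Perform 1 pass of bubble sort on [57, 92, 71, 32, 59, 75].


Initial: [57, 92, 71, 32, 59, 75]
Pass 1: [57, 71, 32, 59, 75, 92] (4 swaps)

After 1 pass: [57, 71, 32, 59, 75, 92]


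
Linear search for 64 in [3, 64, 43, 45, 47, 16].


i=0: 3!=64
i=1: 64==64 found!

Found at 1, 2 comps


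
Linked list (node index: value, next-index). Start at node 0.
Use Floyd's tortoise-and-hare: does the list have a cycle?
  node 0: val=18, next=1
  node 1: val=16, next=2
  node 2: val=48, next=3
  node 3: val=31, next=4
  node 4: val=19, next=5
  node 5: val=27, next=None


Floyd's tortoise (slow, +1) and hare (fast, +2):
  init: slow=0, fast=0
  step 1: slow=1, fast=2
  step 2: slow=2, fast=4
  step 3: fast 4->5->None, no cycle

Cycle: no


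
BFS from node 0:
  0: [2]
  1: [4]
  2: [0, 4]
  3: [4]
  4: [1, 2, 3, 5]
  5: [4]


Visit 0, enqueue [2]
Visit 2, enqueue [4]
Visit 4, enqueue [1, 3, 5]
Visit 1, enqueue []
Visit 3, enqueue []
Visit 5, enqueue []

BFS order: [0, 2, 4, 1, 3, 5]


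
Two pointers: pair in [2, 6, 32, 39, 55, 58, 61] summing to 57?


lo=0(2)+hi=6(61)=63
lo=0(2)+hi=5(58)=60
lo=0(2)+hi=4(55)=57

Yes: 2+55=57


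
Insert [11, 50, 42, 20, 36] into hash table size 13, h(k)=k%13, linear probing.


Insert 11: h=11 -> slot 11
Insert 50: h=11, 1 probes -> slot 12
Insert 42: h=3 -> slot 3
Insert 20: h=7 -> slot 7
Insert 36: h=10 -> slot 10

Table: [None, None, None, 42, None, None, None, 20, None, None, 36, 11, 50]


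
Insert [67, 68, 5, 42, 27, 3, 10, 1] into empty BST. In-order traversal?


Insert 67: root
Insert 68: R from 67
Insert 5: L from 67
Insert 42: L from 67 -> R from 5
Insert 27: L from 67 -> R from 5 -> L from 42
Insert 3: L from 67 -> L from 5
Insert 10: L from 67 -> R from 5 -> L from 42 -> L from 27
Insert 1: L from 67 -> L from 5 -> L from 3

In-order: [1, 3, 5, 10, 27, 42, 67, 68]


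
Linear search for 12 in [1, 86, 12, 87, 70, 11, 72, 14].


i=0: 1!=12
i=1: 86!=12
i=2: 12==12 found!

Found at 2, 3 comps


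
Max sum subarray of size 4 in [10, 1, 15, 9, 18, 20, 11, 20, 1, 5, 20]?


[0:4]: 35
[1:5]: 43
[2:6]: 62
[3:7]: 58
[4:8]: 69
[5:9]: 52
[6:10]: 37
[7:11]: 46

Max: 69 at [4:8]


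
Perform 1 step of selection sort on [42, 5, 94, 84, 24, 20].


Initial: [42, 5, 94, 84, 24, 20]
Step 1: min=5 at 1
  Swap: [5, 42, 94, 84, 24, 20]

After 1 step: [5, 42, 94, 84, 24, 20]


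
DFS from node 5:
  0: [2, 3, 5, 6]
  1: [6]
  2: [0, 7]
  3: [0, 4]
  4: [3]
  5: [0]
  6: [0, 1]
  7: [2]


Visit 5, push [0]
Visit 0, push [6, 3, 2]
Visit 2, push [7]
Visit 7, push []
Visit 3, push [4]
Visit 4, push []
Visit 6, push [1]
Visit 1, push []

DFS order: [5, 0, 2, 7, 3, 4, 6, 1]


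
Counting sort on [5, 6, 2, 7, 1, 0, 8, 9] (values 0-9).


Input: [5, 6, 2, 7, 1, 0, 8, 9]
Counts: [1, 1, 1, 0, 0, 1, 1, 1, 1, 1]

Sorted: [0, 1, 2, 5, 6, 7, 8, 9]


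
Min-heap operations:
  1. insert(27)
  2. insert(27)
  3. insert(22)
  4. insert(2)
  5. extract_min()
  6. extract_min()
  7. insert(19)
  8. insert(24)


insert(27) -> [27]
insert(27) -> [27, 27]
insert(22) -> [22, 27, 27]
insert(2) -> [2, 22, 27, 27]
extract_min()->2, [22, 27, 27]
extract_min()->22, [27, 27]
insert(19) -> [19, 27, 27]
insert(24) -> [19, 24, 27, 27]

Final heap: [19, 24, 27, 27]


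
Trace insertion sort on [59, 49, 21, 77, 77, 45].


Initial: [59, 49, 21, 77, 77, 45]
Insert 49: [49, 59, 21, 77, 77, 45]
Insert 21: [21, 49, 59, 77, 77, 45]
Insert 77: [21, 49, 59, 77, 77, 45]
Insert 77: [21, 49, 59, 77, 77, 45]
Insert 45: [21, 45, 49, 59, 77, 77]

Sorted: [21, 45, 49, 59, 77, 77]


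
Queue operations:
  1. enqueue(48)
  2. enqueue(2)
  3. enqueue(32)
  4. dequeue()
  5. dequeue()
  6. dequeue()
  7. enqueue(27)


enqueue(48) -> [48]
enqueue(2) -> [48, 2]
enqueue(32) -> [48, 2, 32]
dequeue()->48, [2, 32]
dequeue()->2, [32]
dequeue()->32, []
enqueue(27) -> [27]

Final queue: [27]


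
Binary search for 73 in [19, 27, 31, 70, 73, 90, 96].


Step 1: lo=0, hi=6, mid=3, val=70
Step 2: lo=4, hi=6, mid=5, val=90
Step 3: lo=4, hi=4, mid=4, val=73

Found at index 4


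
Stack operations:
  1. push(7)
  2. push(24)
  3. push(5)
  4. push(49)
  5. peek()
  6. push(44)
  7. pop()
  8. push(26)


push(7) -> [7]
push(24) -> [7, 24]
push(5) -> [7, 24, 5]
push(49) -> [7, 24, 5, 49]
peek()->49
push(44) -> [7, 24, 5, 49, 44]
pop()->44, [7, 24, 5, 49]
push(26) -> [7, 24, 5, 49, 26]

Final stack: [7, 24, 5, 49, 26]


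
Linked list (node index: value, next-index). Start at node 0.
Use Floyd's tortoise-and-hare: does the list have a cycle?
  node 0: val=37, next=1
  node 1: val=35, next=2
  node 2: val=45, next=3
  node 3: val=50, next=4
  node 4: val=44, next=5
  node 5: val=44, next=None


Floyd's tortoise (slow, +1) and hare (fast, +2):
  init: slow=0, fast=0
  step 1: slow=1, fast=2
  step 2: slow=2, fast=4
  step 3: fast 4->5->None, no cycle

Cycle: no


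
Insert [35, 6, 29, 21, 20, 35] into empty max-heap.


Insert 35: [35]
Insert 6: [35, 6]
Insert 29: [35, 6, 29]
Insert 21: [35, 21, 29, 6]
Insert 20: [35, 21, 29, 6, 20]
Insert 35: [35, 21, 35, 6, 20, 29]

Final heap: [35, 21, 35, 6, 20, 29]


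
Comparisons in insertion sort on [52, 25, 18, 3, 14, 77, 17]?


Algorithm: insertion sort
Input: [52, 25, 18, 3, 14, 77, 17]
Sorted: [3, 14, 17, 18, 25, 52, 77]

16


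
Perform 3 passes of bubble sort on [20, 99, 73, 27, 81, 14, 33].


Initial: [20, 99, 73, 27, 81, 14, 33]
Pass 1: [20, 73, 27, 81, 14, 33, 99] (5 swaps)
Pass 2: [20, 27, 73, 14, 33, 81, 99] (3 swaps)
Pass 3: [20, 27, 14, 33, 73, 81, 99] (2 swaps)

After 3 passes: [20, 27, 14, 33, 73, 81, 99]


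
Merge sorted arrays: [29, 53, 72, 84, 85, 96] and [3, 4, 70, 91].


Take 3 from B
Take 4 from B
Take 29 from A
Take 53 from A
Take 70 from B
Take 72 from A
Take 84 from A
Take 85 from A
Take 91 from B

Merged: [3, 4, 29, 53, 70, 72, 84, 85, 91, 96]


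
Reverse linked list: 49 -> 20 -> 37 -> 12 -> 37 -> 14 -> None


Step 1: curr=49, set curr.next=prev(None) | reversed so far: 49
Step 2: curr=20, set curr.next=prev(49) | reversed so far: 20 -> 49
Step 3: curr=37, set curr.next=prev(20) | reversed so far: 37 -> 20 -> 49
Step 4: curr=12, set curr.next=prev(37) | reversed so far: 12 -> 37 -> 20 -> 49
Step 5: curr=37, set curr.next=prev(12) | reversed so far: 37 -> 12 -> 37 -> 20 -> 49
Step 6: curr=14, set curr.next=prev(37) | reversed so far: 14 -> 37 -> 12 -> 37 -> 20 -> 49

14 -> 37 -> 12 -> 37 -> 20 -> 49 -> None


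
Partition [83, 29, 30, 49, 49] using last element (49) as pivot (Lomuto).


Pivot: 49
  29 <= 49: swap -> [29, 83, 30, 49, 49]
  30 <= 49: swap -> [29, 30, 83, 49, 49]
  49 <= 49: swap -> [29, 30, 49, 83, 49]
Place pivot at 3: [29, 30, 49, 49, 83]

Partitioned: [29, 30, 49, 49, 83]


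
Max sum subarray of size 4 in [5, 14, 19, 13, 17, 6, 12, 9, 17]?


[0:4]: 51
[1:5]: 63
[2:6]: 55
[3:7]: 48
[4:8]: 44
[5:9]: 44

Max: 63 at [1:5]


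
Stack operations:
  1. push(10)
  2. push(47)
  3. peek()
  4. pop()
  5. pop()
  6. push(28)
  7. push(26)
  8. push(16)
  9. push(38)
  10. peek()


push(10) -> [10]
push(47) -> [10, 47]
peek()->47
pop()->47, [10]
pop()->10, []
push(28) -> [28]
push(26) -> [28, 26]
push(16) -> [28, 26, 16]
push(38) -> [28, 26, 16, 38]
peek()->38

Final stack: [28, 26, 16, 38]


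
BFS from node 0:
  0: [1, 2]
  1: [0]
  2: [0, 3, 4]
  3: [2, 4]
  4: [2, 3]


Visit 0, enqueue [1, 2]
Visit 1, enqueue []
Visit 2, enqueue [3, 4]
Visit 3, enqueue []
Visit 4, enqueue []

BFS order: [0, 1, 2, 3, 4]


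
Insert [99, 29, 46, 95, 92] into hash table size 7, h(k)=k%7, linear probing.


Insert 99: h=1 -> slot 1
Insert 29: h=1, 1 probes -> slot 2
Insert 46: h=4 -> slot 4
Insert 95: h=4, 1 probes -> slot 5
Insert 92: h=1, 2 probes -> slot 3

Table: [None, 99, 29, 92, 46, 95, None]


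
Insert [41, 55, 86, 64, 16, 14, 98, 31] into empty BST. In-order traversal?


Insert 41: root
Insert 55: R from 41
Insert 86: R from 41 -> R from 55
Insert 64: R from 41 -> R from 55 -> L from 86
Insert 16: L from 41
Insert 14: L from 41 -> L from 16
Insert 98: R from 41 -> R from 55 -> R from 86
Insert 31: L from 41 -> R from 16

In-order: [14, 16, 31, 41, 55, 64, 86, 98]


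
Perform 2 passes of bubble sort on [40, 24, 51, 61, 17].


Initial: [40, 24, 51, 61, 17]
Pass 1: [24, 40, 51, 17, 61] (2 swaps)
Pass 2: [24, 40, 17, 51, 61] (1 swaps)

After 2 passes: [24, 40, 17, 51, 61]


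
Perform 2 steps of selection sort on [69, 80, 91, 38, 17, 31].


Initial: [69, 80, 91, 38, 17, 31]
Step 1: min=17 at 4
  Swap: [17, 80, 91, 38, 69, 31]
Step 2: min=31 at 5
  Swap: [17, 31, 91, 38, 69, 80]

After 2 steps: [17, 31, 91, 38, 69, 80]


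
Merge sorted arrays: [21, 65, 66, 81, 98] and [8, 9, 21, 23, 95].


Take 8 from B
Take 9 from B
Take 21 from A
Take 21 from B
Take 23 from B
Take 65 from A
Take 66 from A
Take 81 from A
Take 95 from B

Merged: [8, 9, 21, 21, 23, 65, 66, 81, 95, 98]


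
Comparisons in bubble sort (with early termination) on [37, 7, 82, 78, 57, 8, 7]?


Algorithm: bubble sort (with early termination)
Input: [37, 7, 82, 78, 57, 8, 7]
Sorted: [7, 7, 8, 37, 57, 78, 82]

21


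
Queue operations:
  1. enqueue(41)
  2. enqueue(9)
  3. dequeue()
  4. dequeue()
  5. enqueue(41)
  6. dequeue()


enqueue(41) -> [41]
enqueue(9) -> [41, 9]
dequeue()->41, [9]
dequeue()->9, []
enqueue(41) -> [41]
dequeue()->41, []

Final queue: []


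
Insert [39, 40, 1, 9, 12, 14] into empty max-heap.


Insert 39: [39]
Insert 40: [40, 39]
Insert 1: [40, 39, 1]
Insert 9: [40, 39, 1, 9]
Insert 12: [40, 39, 1, 9, 12]
Insert 14: [40, 39, 14, 9, 12, 1]

Final heap: [40, 39, 14, 9, 12, 1]


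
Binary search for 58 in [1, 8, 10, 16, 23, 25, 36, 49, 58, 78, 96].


Step 1: lo=0, hi=10, mid=5, val=25
Step 2: lo=6, hi=10, mid=8, val=58

Found at index 8


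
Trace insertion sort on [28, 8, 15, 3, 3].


Initial: [28, 8, 15, 3, 3]
Insert 8: [8, 28, 15, 3, 3]
Insert 15: [8, 15, 28, 3, 3]
Insert 3: [3, 8, 15, 28, 3]
Insert 3: [3, 3, 8, 15, 28]

Sorted: [3, 3, 8, 15, 28]


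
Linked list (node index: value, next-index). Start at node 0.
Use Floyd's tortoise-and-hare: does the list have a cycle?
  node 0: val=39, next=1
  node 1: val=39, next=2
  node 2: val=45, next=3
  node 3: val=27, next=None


Floyd's tortoise (slow, +1) and hare (fast, +2):
  init: slow=0, fast=0
  step 1: slow=1, fast=2
  step 2: fast 2->3->None, no cycle

Cycle: no


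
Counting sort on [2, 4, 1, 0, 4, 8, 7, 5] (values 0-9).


Input: [2, 4, 1, 0, 4, 8, 7, 5]
Counts: [1, 1, 1, 0, 2, 1, 0, 1, 1, 0]

Sorted: [0, 1, 2, 4, 4, 5, 7, 8]


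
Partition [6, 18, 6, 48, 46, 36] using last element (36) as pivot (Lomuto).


Pivot: 36
  6 <= 36: advance i (no swap)
  18 <= 36: advance i (no swap)
  6 <= 36: advance i (no swap)
Place pivot at 3: [6, 18, 6, 36, 46, 48]

Partitioned: [6, 18, 6, 36, 46, 48]


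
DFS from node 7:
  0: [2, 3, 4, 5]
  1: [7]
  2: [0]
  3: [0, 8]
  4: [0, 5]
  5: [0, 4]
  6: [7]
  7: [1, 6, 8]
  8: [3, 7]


Visit 7, push [8, 6, 1]
Visit 1, push []
Visit 6, push []
Visit 8, push [3]
Visit 3, push [0]
Visit 0, push [5, 4, 2]
Visit 2, push []
Visit 4, push [5]
Visit 5, push []

DFS order: [7, 1, 6, 8, 3, 0, 2, 4, 5]


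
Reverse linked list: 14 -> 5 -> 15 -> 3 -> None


Step 1: curr=14, set curr.next=prev(None) | reversed so far: 14
Step 2: curr=5, set curr.next=prev(14) | reversed so far: 5 -> 14
Step 3: curr=15, set curr.next=prev(5) | reversed so far: 15 -> 5 -> 14
Step 4: curr=3, set curr.next=prev(15) | reversed so far: 3 -> 15 -> 5 -> 14

3 -> 15 -> 5 -> 14 -> None


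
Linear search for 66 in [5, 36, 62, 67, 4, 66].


i=0: 5!=66
i=1: 36!=66
i=2: 62!=66
i=3: 67!=66
i=4: 4!=66
i=5: 66==66 found!

Found at 5, 6 comps


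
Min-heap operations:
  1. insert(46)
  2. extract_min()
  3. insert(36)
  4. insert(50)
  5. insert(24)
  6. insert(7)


insert(46) -> [46]
extract_min()->46, []
insert(36) -> [36]
insert(50) -> [36, 50]
insert(24) -> [24, 50, 36]
insert(7) -> [7, 24, 36, 50]

Final heap: [7, 24, 36, 50]


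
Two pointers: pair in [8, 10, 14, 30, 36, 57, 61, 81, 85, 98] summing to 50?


lo=0(8)+hi=9(98)=106
lo=0(8)+hi=8(85)=93
lo=0(8)+hi=7(81)=89
lo=0(8)+hi=6(61)=69
lo=0(8)+hi=5(57)=65
lo=0(8)+hi=4(36)=44
lo=1(10)+hi=4(36)=46
lo=2(14)+hi=4(36)=50

Yes: 14+36=50


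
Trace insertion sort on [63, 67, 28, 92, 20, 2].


Initial: [63, 67, 28, 92, 20, 2]
Insert 67: [63, 67, 28, 92, 20, 2]
Insert 28: [28, 63, 67, 92, 20, 2]
Insert 92: [28, 63, 67, 92, 20, 2]
Insert 20: [20, 28, 63, 67, 92, 2]
Insert 2: [2, 20, 28, 63, 67, 92]

Sorted: [2, 20, 28, 63, 67, 92]


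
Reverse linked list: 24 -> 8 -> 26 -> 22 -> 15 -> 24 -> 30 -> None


Step 1: curr=24, set curr.next=prev(None) | reversed so far: 24
Step 2: curr=8, set curr.next=prev(24) | reversed so far: 8 -> 24
Step 3: curr=26, set curr.next=prev(8) | reversed so far: 26 -> 8 -> 24
Step 4: curr=22, set curr.next=prev(26) | reversed so far: 22 -> 26 -> 8 -> 24
Step 5: curr=15, set curr.next=prev(22) | reversed so far: 15 -> 22 -> 26 -> 8 -> 24
Step 6: curr=24, set curr.next=prev(15) | reversed so far: 24 -> 15 -> 22 -> 26 -> 8 -> 24
Step 7: curr=30, set curr.next=prev(24) | reversed so far: 30 -> 24 -> 15 -> 22 -> 26 -> 8 -> 24

30 -> 24 -> 15 -> 22 -> 26 -> 8 -> 24 -> None


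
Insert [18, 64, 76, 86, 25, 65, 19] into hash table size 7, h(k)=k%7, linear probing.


Insert 18: h=4 -> slot 4
Insert 64: h=1 -> slot 1
Insert 76: h=6 -> slot 6
Insert 86: h=2 -> slot 2
Insert 25: h=4, 1 probes -> slot 5
Insert 65: h=2, 1 probes -> slot 3
Insert 19: h=5, 2 probes -> slot 0

Table: [19, 64, 86, 65, 18, 25, 76]


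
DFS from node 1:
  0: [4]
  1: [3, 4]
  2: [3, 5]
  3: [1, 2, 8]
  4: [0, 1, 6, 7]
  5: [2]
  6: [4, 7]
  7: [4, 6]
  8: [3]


Visit 1, push [4, 3]
Visit 3, push [8, 2]
Visit 2, push [5]
Visit 5, push []
Visit 8, push []
Visit 4, push [7, 6, 0]
Visit 0, push []
Visit 6, push [7]
Visit 7, push []

DFS order: [1, 3, 2, 5, 8, 4, 0, 6, 7]


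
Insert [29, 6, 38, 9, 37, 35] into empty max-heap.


Insert 29: [29]
Insert 6: [29, 6]
Insert 38: [38, 6, 29]
Insert 9: [38, 9, 29, 6]
Insert 37: [38, 37, 29, 6, 9]
Insert 35: [38, 37, 35, 6, 9, 29]

Final heap: [38, 37, 35, 6, 9, 29]


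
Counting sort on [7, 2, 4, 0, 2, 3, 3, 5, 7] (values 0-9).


Input: [7, 2, 4, 0, 2, 3, 3, 5, 7]
Counts: [1, 0, 2, 2, 1, 1, 0, 2, 0, 0]

Sorted: [0, 2, 2, 3, 3, 4, 5, 7, 7]


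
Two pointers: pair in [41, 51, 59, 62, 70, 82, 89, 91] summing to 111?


lo=0(41)+hi=7(91)=132
lo=0(41)+hi=6(89)=130
lo=0(41)+hi=5(82)=123
lo=0(41)+hi=4(70)=111

Yes: 41+70=111


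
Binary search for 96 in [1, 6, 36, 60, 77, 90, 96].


Step 1: lo=0, hi=6, mid=3, val=60
Step 2: lo=4, hi=6, mid=5, val=90
Step 3: lo=6, hi=6, mid=6, val=96

Found at index 6


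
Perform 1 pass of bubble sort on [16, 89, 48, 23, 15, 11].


Initial: [16, 89, 48, 23, 15, 11]
Pass 1: [16, 48, 23, 15, 11, 89] (4 swaps)

After 1 pass: [16, 48, 23, 15, 11, 89]


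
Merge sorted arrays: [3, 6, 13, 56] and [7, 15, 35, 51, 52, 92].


Take 3 from A
Take 6 from A
Take 7 from B
Take 13 from A
Take 15 from B
Take 35 from B
Take 51 from B
Take 52 from B
Take 56 from A

Merged: [3, 6, 7, 13, 15, 35, 51, 52, 56, 92]


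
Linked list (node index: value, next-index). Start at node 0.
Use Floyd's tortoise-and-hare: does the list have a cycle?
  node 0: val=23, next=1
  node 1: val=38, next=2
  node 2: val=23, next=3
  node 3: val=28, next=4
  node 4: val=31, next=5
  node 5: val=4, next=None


Floyd's tortoise (slow, +1) and hare (fast, +2):
  init: slow=0, fast=0
  step 1: slow=1, fast=2
  step 2: slow=2, fast=4
  step 3: fast 4->5->None, no cycle

Cycle: no


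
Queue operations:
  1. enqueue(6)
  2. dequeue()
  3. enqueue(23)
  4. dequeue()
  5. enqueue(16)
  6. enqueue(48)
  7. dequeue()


enqueue(6) -> [6]
dequeue()->6, []
enqueue(23) -> [23]
dequeue()->23, []
enqueue(16) -> [16]
enqueue(48) -> [16, 48]
dequeue()->16, [48]

Final queue: [48]


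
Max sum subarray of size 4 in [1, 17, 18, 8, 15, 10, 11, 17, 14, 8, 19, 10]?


[0:4]: 44
[1:5]: 58
[2:6]: 51
[3:7]: 44
[4:8]: 53
[5:9]: 52
[6:10]: 50
[7:11]: 58
[8:12]: 51

Max: 58 at [1:5]


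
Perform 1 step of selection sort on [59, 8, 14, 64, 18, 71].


Initial: [59, 8, 14, 64, 18, 71]
Step 1: min=8 at 1
  Swap: [8, 59, 14, 64, 18, 71]

After 1 step: [8, 59, 14, 64, 18, 71]


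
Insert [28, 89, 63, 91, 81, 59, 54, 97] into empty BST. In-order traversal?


Insert 28: root
Insert 89: R from 28
Insert 63: R from 28 -> L from 89
Insert 91: R from 28 -> R from 89
Insert 81: R from 28 -> L from 89 -> R from 63
Insert 59: R from 28 -> L from 89 -> L from 63
Insert 54: R from 28 -> L from 89 -> L from 63 -> L from 59
Insert 97: R from 28 -> R from 89 -> R from 91

In-order: [28, 54, 59, 63, 81, 89, 91, 97]


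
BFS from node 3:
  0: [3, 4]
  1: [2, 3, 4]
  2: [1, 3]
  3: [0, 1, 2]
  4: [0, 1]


Visit 3, enqueue [0, 1, 2]
Visit 0, enqueue [4]
Visit 1, enqueue []
Visit 2, enqueue []
Visit 4, enqueue []

BFS order: [3, 0, 1, 2, 4]


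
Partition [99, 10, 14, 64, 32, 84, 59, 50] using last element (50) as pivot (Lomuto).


Pivot: 50
  10 <= 50: swap -> [10, 99, 14, 64, 32, 84, 59, 50]
  14 <= 50: swap -> [10, 14, 99, 64, 32, 84, 59, 50]
  32 <= 50: swap -> [10, 14, 32, 64, 99, 84, 59, 50]
Place pivot at 3: [10, 14, 32, 50, 99, 84, 59, 64]

Partitioned: [10, 14, 32, 50, 99, 84, 59, 64]


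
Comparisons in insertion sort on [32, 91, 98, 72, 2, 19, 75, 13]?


Algorithm: insertion sort
Input: [32, 91, 98, 72, 2, 19, 75, 13]
Sorted: [2, 13, 19, 32, 72, 75, 91, 98]

24


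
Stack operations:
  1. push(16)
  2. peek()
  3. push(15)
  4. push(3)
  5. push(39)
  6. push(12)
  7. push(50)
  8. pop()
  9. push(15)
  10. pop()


push(16) -> [16]
peek()->16
push(15) -> [16, 15]
push(3) -> [16, 15, 3]
push(39) -> [16, 15, 3, 39]
push(12) -> [16, 15, 3, 39, 12]
push(50) -> [16, 15, 3, 39, 12, 50]
pop()->50, [16, 15, 3, 39, 12]
push(15) -> [16, 15, 3, 39, 12, 15]
pop()->15, [16, 15, 3, 39, 12]

Final stack: [16, 15, 3, 39, 12]


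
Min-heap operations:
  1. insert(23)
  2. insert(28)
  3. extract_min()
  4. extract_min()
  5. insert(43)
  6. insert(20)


insert(23) -> [23]
insert(28) -> [23, 28]
extract_min()->23, [28]
extract_min()->28, []
insert(43) -> [43]
insert(20) -> [20, 43]

Final heap: [20, 43]


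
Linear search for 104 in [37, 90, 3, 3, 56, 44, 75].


i=0: 37!=104
i=1: 90!=104
i=2: 3!=104
i=3: 3!=104
i=4: 56!=104
i=5: 44!=104
i=6: 75!=104

Not found, 7 comps


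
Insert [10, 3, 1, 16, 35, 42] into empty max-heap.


Insert 10: [10]
Insert 3: [10, 3]
Insert 1: [10, 3, 1]
Insert 16: [16, 10, 1, 3]
Insert 35: [35, 16, 1, 3, 10]
Insert 42: [42, 16, 35, 3, 10, 1]

Final heap: [42, 16, 35, 3, 10, 1]


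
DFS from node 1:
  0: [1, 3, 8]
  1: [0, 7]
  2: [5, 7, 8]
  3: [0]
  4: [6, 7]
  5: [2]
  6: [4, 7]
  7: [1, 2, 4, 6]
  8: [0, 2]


Visit 1, push [7, 0]
Visit 0, push [8, 3]
Visit 3, push []
Visit 8, push [2]
Visit 2, push [7, 5]
Visit 5, push []
Visit 7, push [6, 4]
Visit 4, push [6]
Visit 6, push []

DFS order: [1, 0, 3, 8, 2, 5, 7, 4, 6]


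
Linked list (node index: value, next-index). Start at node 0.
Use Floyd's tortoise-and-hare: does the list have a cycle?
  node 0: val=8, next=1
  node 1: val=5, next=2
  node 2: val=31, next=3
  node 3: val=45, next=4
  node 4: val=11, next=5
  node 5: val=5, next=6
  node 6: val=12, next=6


Floyd's tortoise (slow, +1) and hare (fast, +2):
  init: slow=0, fast=0
  step 1: slow=1, fast=2
  step 2: slow=2, fast=4
  step 3: slow=3, fast=6
  step 4: slow=4, fast=6
  step 5: slow=5, fast=6
  step 6: slow=6, fast=6
  slow == fast at node 6: cycle detected

Cycle: yes


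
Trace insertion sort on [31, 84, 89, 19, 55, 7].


Initial: [31, 84, 89, 19, 55, 7]
Insert 84: [31, 84, 89, 19, 55, 7]
Insert 89: [31, 84, 89, 19, 55, 7]
Insert 19: [19, 31, 84, 89, 55, 7]
Insert 55: [19, 31, 55, 84, 89, 7]
Insert 7: [7, 19, 31, 55, 84, 89]

Sorted: [7, 19, 31, 55, 84, 89]


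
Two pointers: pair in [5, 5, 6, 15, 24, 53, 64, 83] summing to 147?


lo=0(5)+hi=7(83)=88
lo=1(5)+hi=7(83)=88
lo=2(6)+hi=7(83)=89
lo=3(15)+hi=7(83)=98
lo=4(24)+hi=7(83)=107
lo=5(53)+hi=7(83)=136
lo=6(64)+hi=7(83)=147

Yes: 64+83=147


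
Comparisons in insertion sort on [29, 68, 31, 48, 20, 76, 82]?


Algorithm: insertion sort
Input: [29, 68, 31, 48, 20, 76, 82]
Sorted: [20, 29, 31, 48, 68, 76, 82]

11


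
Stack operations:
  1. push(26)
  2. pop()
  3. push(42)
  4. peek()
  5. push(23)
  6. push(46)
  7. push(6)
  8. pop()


push(26) -> [26]
pop()->26, []
push(42) -> [42]
peek()->42
push(23) -> [42, 23]
push(46) -> [42, 23, 46]
push(6) -> [42, 23, 46, 6]
pop()->6, [42, 23, 46]

Final stack: [42, 23, 46]


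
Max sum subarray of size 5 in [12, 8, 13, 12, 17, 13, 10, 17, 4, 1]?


[0:5]: 62
[1:6]: 63
[2:7]: 65
[3:8]: 69
[4:9]: 61
[5:10]: 45

Max: 69 at [3:8]


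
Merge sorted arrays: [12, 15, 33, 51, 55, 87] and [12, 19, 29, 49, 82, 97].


Take 12 from A
Take 12 from B
Take 15 from A
Take 19 from B
Take 29 from B
Take 33 from A
Take 49 from B
Take 51 from A
Take 55 from A
Take 82 from B
Take 87 from A

Merged: [12, 12, 15, 19, 29, 33, 49, 51, 55, 82, 87, 97]


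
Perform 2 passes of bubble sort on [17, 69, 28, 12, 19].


Initial: [17, 69, 28, 12, 19]
Pass 1: [17, 28, 12, 19, 69] (3 swaps)
Pass 2: [17, 12, 19, 28, 69] (2 swaps)

After 2 passes: [17, 12, 19, 28, 69]


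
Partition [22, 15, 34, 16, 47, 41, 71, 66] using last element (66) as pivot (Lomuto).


Pivot: 66
  22 <= 66: advance i (no swap)
  15 <= 66: advance i (no swap)
  34 <= 66: advance i (no swap)
  16 <= 66: advance i (no swap)
  47 <= 66: advance i (no swap)
  41 <= 66: advance i (no swap)
Place pivot at 6: [22, 15, 34, 16, 47, 41, 66, 71]

Partitioned: [22, 15, 34, 16, 47, 41, 66, 71]


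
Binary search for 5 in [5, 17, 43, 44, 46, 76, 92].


Step 1: lo=0, hi=6, mid=3, val=44
Step 2: lo=0, hi=2, mid=1, val=17
Step 3: lo=0, hi=0, mid=0, val=5

Found at index 0


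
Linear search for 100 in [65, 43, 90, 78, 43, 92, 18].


i=0: 65!=100
i=1: 43!=100
i=2: 90!=100
i=3: 78!=100
i=4: 43!=100
i=5: 92!=100
i=6: 18!=100

Not found, 7 comps


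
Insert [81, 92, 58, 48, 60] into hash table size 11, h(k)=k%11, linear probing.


Insert 81: h=4 -> slot 4
Insert 92: h=4, 1 probes -> slot 5
Insert 58: h=3 -> slot 3
Insert 48: h=4, 2 probes -> slot 6
Insert 60: h=5, 2 probes -> slot 7

Table: [None, None, None, 58, 81, 92, 48, 60, None, None, None]


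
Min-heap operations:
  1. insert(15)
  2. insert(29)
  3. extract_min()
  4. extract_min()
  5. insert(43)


insert(15) -> [15]
insert(29) -> [15, 29]
extract_min()->15, [29]
extract_min()->29, []
insert(43) -> [43]

Final heap: [43]


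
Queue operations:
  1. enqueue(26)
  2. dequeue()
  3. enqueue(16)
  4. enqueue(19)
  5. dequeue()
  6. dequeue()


enqueue(26) -> [26]
dequeue()->26, []
enqueue(16) -> [16]
enqueue(19) -> [16, 19]
dequeue()->16, [19]
dequeue()->19, []

Final queue: []


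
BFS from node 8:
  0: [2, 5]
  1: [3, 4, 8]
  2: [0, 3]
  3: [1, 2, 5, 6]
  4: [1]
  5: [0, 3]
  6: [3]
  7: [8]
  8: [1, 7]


Visit 8, enqueue [1, 7]
Visit 1, enqueue [3, 4]
Visit 7, enqueue []
Visit 3, enqueue [2, 5, 6]
Visit 4, enqueue []
Visit 2, enqueue [0]
Visit 5, enqueue []
Visit 6, enqueue []
Visit 0, enqueue []

BFS order: [8, 1, 7, 3, 4, 2, 5, 6, 0]


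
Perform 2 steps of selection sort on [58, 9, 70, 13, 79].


Initial: [58, 9, 70, 13, 79]
Step 1: min=9 at 1
  Swap: [9, 58, 70, 13, 79]
Step 2: min=13 at 3
  Swap: [9, 13, 70, 58, 79]

After 2 steps: [9, 13, 70, 58, 79]


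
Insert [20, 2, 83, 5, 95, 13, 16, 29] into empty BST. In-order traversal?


Insert 20: root
Insert 2: L from 20
Insert 83: R from 20
Insert 5: L from 20 -> R from 2
Insert 95: R from 20 -> R from 83
Insert 13: L from 20 -> R from 2 -> R from 5
Insert 16: L from 20 -> R from 2 -> R from 5 -> R from 13
Insert 29: R from 20 -> L from 83

In-order: [2, 5, 13, 16, 20, 29, 83, 95]


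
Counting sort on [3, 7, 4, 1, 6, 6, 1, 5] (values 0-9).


Input: [3, 7, 4, 1, 6, 6, 1, 5]
Counts: [0, 2, 0, 1, 1, 1, 2, 1, 0, 0]

Sorted: [1, 1, 3, 4, 5, 6, 6, 7]


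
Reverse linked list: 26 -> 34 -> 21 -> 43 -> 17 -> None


Step 1: curr=26, set curr.next=prev(None) | reversed so far: 26
Step 2: curr=34, set curr.next=prev(26) | reversed so far: 34 -> 26
Step 3: curr=21, set curr.next=prev(34) | reversed so far: 21 -> 34 -> 26
Step 4: curr=43, set curr.next=prev(21) | reversed so far: 43 -> 21 -> 34 -> 26
Step 5: curr=17, set curr.next=prev(43) | reversed so far: 17 -> 43 -> 21 -> 34 -> 26

17 -> 43 -> 21 -> 34 -> 26 -> None


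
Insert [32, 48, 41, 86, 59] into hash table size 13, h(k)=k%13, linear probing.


Insert 32: h=6 -> slot 6
Insert 48: h=9 -> slot 9
Insert 41: h=2 -> slot 2
Insert 86: h=8 -> slot 8
Insert 59: h=7 -> slot 7

Table: [None, None, 41, None, None, None, 32, 59, 86, 48, None, None, None]


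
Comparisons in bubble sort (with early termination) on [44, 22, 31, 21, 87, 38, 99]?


Algorithm: bubble sort (with early termination)
Input: [44, 22, 31, 21, 87, 38, 99]
Sorted: [21, 22, 31, 38, 44, 87, 99]

18


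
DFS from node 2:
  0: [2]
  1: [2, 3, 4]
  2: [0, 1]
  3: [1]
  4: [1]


Visit 2, push [1, 0]
Visit 0, push []
Visit 1, push [4, 3]
Visit 3, push []
Visit 4, push []

DFS order: [2, 0, 1, 3, 4]


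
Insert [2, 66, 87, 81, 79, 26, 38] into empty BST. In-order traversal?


Insert 2: root
Insert 66: R from 2
Insert 87: R from 2 -> R from 66
Insert 81: R from 2 -> R from 66 -> L from 87
Insert 79: R from 2 -> R from 66 -> L from 87 -> L from 81
Insert 26: R from 2 -> L from 66
Insert 38: R from 2 -> L from 66 -> R from 26

In-order: [2, 26, 38, 66, 79, 81, 87]


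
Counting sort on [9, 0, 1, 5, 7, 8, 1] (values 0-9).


Input: [9, 0, 1, 5, 7, 8, 1]
Counts: [1, 2, 0, 0, 0, 1, 0, 1, 1, 1]

Sorted: [0, 1, 1, 5, 7, 8, 9]


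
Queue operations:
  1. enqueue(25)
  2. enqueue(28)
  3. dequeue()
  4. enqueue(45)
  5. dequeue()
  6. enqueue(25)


enqueue(25) -> [25]
enqueue(28) -> [25, 28]
dequeue()->25, [28]
enqueue(45) -> [28, 45]
dequeue()->28, [45]
enqueue(25) -> [45, 25]

Final queue: [45, 25]


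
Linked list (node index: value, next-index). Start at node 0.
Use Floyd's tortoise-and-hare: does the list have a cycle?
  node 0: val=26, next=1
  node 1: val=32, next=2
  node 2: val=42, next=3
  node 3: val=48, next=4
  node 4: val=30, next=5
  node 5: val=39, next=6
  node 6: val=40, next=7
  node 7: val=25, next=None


Floyd's tortoise (slow, +1) and hare (fast, +2):
  init: slow=0, fast=0
  step 1: slow=1, fast=2
  step 2: slow=2, fast=4
  step 3: slow=3, fast=6
  step 4: fast 6->7->None, no cycle

Cycle: no


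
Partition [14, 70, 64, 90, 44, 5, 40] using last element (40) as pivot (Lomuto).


Pivot: 40
  14 <= 40: advance i (no swap)
  5 <= 40: swap -> [14, 5, 64, 90, 44, 70, 40]
Place pivot at 2: [14, 5, 40, 90, 44, 70, 64]

Partitioned: [14, 5, 40, 90, 44, 70, 64]


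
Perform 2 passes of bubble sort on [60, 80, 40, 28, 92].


Initial: [60, 80, 40, 28, 92]
Pass 1: [60, 40, 28, 80, 92] (2 swaps)
Pass 2: [40, 28, 60, 80, 92] (2 swaps)

After 2 passes: [40, 28, 60, 80, 92]


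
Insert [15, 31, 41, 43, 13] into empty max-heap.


Insert 15: [15]
Insert 31: [31, 15]
Insert 41: [41, 15, 31]
Insert 43: [43, 41, 31, 15]
Insert 13: [43, 41, 31, 15, 13]

Final heap: [43, 41, 31, 15, 13]


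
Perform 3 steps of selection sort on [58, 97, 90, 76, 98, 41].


Initial: [58, 97, 90, 76, 98, 41]
Step 1: min=41 at 5
  Swap: [41, 97, 90, 76, 98, 58]
Step 2: min=58 at 5
  Swap: [41, 58, 90, 76, 98, 97]
Step 3: min=76 at 3
  Swap: [41, 58, 76, 90, 98, 97]

After 3 steps: [41, 58, 76, 90, 98, 97]


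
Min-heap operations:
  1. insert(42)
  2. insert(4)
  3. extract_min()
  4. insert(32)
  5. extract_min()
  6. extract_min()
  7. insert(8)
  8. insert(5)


insert(42) -> [42]
insert(4) -> [4, 42]
extract_min()->4, [42]
insert(32) -> [32, 42]
extract_min()->32, [42]
extract_min()->42, []
insert(8) -> [8]
insert(5) -> [5, 8]

Final heap: [5, 8]


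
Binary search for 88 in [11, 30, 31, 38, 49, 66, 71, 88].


Step 1: lo=0, hi=7, mid=3, val=38
Step 2: lo=4, hi=7, mid=5, val=66
Step 3: lo=6, hi=7, mid=6, val=71
Step 4: lo=7, hi=7, mid=7, val=88

Found at index 7


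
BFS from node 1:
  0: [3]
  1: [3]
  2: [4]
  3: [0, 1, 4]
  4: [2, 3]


Visit 1, enqueue [3]
Visit 3, enqueue [0, 4]
Visit 0, enqueue []
Visit 4, enqueue [2]
Visit 2, enqueue []

BFS order: [1, 3, 0, 4, 2]


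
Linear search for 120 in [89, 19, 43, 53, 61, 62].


i=0: 89!=120
i=1: 19!=120
i=2: 43!=120
i=3: 53!=120
i=4: 61!=120
i=5: 62!=120

Not found, 6 comps


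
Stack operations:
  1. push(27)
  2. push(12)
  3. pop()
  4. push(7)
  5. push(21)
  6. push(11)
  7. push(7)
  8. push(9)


push(27) -> [27]
push(12) -> [27, 12]
pop()->12, [27]
push(7) -> [27, 7]
push(21) -> [27, 7, 21]
push(11) -> [27, 7, 21, 11]
push(7) -> [27, 7, 21, 11, 7]
push(9) -> [27, 7, 21, 11, 7, 9]

Final stack: [27, 7, 21, 11, 7, 9]


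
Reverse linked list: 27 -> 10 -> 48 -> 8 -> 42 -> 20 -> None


Step 1: curr=27, set curr.next=prev(None) | reversed so far: 27
Step 2: curr=10, set curr.next=prev(27) | reversed so far: 10 -> 27
Step 3: curr=48, set curr.next=prev(10) | reversed so far: 48 -> 10 -> 27
Step 4: curr=8, set curr.next=prev(48) | reversed so far: 8 -> 48 -> 10 -> 27
Step 5: curr=42, set curr.next=prev(8) | reversed so far: 42 -> 8 -> 48 -> 10 -> 27
Step 6: curr=20, set curr.next=prev(42) | reversed so far: 20 -> 42 -> 8 -> 48 -> 10 -> 27

20 -> 42 -> 8 -> 48 -> 10 -> 27 -> None


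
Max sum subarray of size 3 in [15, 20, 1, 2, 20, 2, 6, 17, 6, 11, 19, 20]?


[0:3]: 36
[1:4]: 23
[2:5]: 23
[3:6]: 24
[4:7]: 28
[5:8]: 25
[6:9]: 29
[7:10]: 34
[8:11]: 36
[9:12]: 50

Max: 50 at [9:12]


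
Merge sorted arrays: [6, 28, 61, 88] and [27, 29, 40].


Take 6 from A
Take 27 from B
Take 28 from A
Take 29 from B
Take 40 from B

Merged: [6, 27, 28, 29, 40, 61, 88]


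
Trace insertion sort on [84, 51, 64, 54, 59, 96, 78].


Initial: [84, 51, 64, 54, 59, 96, 78]
Insert 51: [51, 84, 64, 54, 59, 96, 78]
Insert 64: [51, 64, 84, 54, 59, 96, 78]
Insert 54: [51, 54, 64, 84, 59, 96, 78]
Insert 59: [51, 54, 59, 64, 84, 96, 78]
Insert 96: [51, 54, 59, 64, 84, 96, 78]
Insert 78: [51, 54, 59, 64, 78, 84, 96]

Sorted: [51, 54, 59, 64, 78, 84, 96]


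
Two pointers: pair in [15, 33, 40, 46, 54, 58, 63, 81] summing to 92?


lo=0(15)+hi=7(81)=96
lo=0(15)+hi=6(63)=78
lo=1(33)+hi=6(63)=96
lo=1(33)+hi=5(58)=91
lo=2(40)+hi=5(58)=98
lo=2(40)+hi=4(54)=94
lo=2(40)+hi=3(46)=86

No pair found


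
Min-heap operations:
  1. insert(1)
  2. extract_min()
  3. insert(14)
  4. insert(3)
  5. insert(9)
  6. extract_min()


insert(1) -> [1]
extract_min()->1, []
insert(14) -> [14]
insert(3) -> [3, 14]
insert(9) -> [3, 14, 9]
extract_min()->3, [9, 14]

Final heap: [9, 14]


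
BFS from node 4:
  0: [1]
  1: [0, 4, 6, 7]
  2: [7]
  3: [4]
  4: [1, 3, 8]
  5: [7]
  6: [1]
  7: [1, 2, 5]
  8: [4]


Visit 4, enqueue [1, 3, 8]
Visit 1, enqueue [0, 6, 7]
Visit 3, enqueue []
Visit 8, enqueue []
Visit 0, enqueue []
Visit 6, enqueue []
Visit 7, enqueue [2, 5]
Visit 2, enqueue []
Visit 5, enqueue []

BFS order: [4, 1, 3, 8, 0, 6, 7, 2, 5]


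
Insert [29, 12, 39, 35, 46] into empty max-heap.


Insert 29: [29]
Insert 12: [29, 12]
Insert 39: [39, 12, 29]
Insert 35: [39, 35, 29, 12]
Insert 46: [46, 39, 29, 12, 35]

Final heap: [46, 39, 29, 12, 35]


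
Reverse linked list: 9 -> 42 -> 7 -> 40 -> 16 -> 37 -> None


Step 1: curr=9, set curr.next=prev(None) | reversed so far: 9
Step 2: curr=42, set curr.next=prev(9) | reversed so far: 42 -> 9
Step 3: curr=7, set curr.next=prev(42) | reversed so far: 7 -> 42 -> 9
Step 4: curr=40, set curr.next=prev(7) | reversed so far: 40 -> 7 -> 42 -> 9
Step 5: curr=16, set curr.next=prev(40) | reversed so far: 16 -> 40 -> 7 -> 42 -> 9
Step 6: curr=37, set curr.next=prev(16) | reversed so far: 37 -> 16 -> 40 -> 7 -> 42 -> 9

37 -> 16 -> 40 -> 7 -> 42 -> 9 -> None


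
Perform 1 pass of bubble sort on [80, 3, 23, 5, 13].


Initial: [80, 3, 23, 5, 13]
Pass 1: [3, 23, 5, 13, 80] (4 swaps)

After 1 pass: [3, 23, 5, 13, 80]


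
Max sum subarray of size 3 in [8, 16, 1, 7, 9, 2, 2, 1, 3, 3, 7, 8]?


[0:3]: 25
[1:4]: 24
[2:5]: 17
[3:6]: 18
[4:7]: 13
[5:8]: 5
[6:9]: 6
[7:10]: 7
[8:11]: 13
[9:12]: 18

Max: 25 at [0:3]


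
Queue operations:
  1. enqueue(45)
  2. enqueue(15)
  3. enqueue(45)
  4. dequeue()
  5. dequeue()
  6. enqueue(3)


enqueue(45) -> [45]
enqueue(15) -> [45, 15]
enqueue(45) -> [45, 15, 45]
dequeue()->45, [15, 45]
dequeue()->15, [45]
enqueue(3) -> [45, 3]

Final queue: [45, 3]


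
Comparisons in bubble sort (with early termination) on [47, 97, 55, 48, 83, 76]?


Algorithm: bubble sort (with early termination)
Input: [47, 97, 55, 48, 83, 76]
Sorted: [47, 48, 55, 76, 83, 97]

12


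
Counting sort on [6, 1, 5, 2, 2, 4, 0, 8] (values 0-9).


Input: [6, 1, 5, 2, 2, 4, 0, 8]
Counts: [1, 1, 2, 0, 1, 1, 1, 0, 1, 0]

Sorted: [0, 1, 2, 2, 4, 5, 6, 8]


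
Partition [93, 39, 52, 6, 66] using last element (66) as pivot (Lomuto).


Pivot: 66
  39 <= 66: swap -> [39, 93, 52, 6, 66]
  52 <= 66: swap -> [39, 52, 93, 6, 66]
  6 <= 66: swap -> [39, 52, 6, 93, 66]
Place pivot at 3: [39, 52, 6, 66, 93]

Partitioned: [39, 52, 6, 66, 93]


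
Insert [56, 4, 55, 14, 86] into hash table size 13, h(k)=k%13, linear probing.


Insert 56: h=4 -> slot 4
Insert 4: h=4, 1 probes -> slot 5
Insert 55: h=3 -> slot 3
Insert 14: h=1 -> slot 1
Insert 86: h=8 -> slot 8

Table: [None, 14, None, 55, 56, 4, None, None, 86, None, None, None, None]


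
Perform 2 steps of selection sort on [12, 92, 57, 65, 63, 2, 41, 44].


Initial: [12, 92, 57, 65, 63, 2, 41, 44]
Step 1: min=2 at 5
  Swap: [2, 92, 57, 65, 63, 12, 41, 44]
Step 2: min=12 at 5
  Swap: [2, 12, 57, 65, 63, 92, 41, 44]

After 2 steps: [2, 12, 57, 65, 63, 92, 41, 44]


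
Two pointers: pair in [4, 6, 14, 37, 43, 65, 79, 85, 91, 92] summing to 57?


lo=0(4)+hi=9(92)=96
lo=0(4)+hi=8(91)=95
lo=0(4)+hi=7(85)=89
lo=0(4)+hi=6(79)=83
lo=0(4)+hi=5(65)=69
lo=0(4)+hi=4(43)=47
lo=1(6)+hi=4(43)=49
lo=2(14)+hi=4(43)=57

Yes: 14+43=57


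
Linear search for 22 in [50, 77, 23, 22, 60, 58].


i=0: 50!=22
i=1: 77!=22
i=2: 23!=22
i=3: 22==22 found!

Found at 3, 4 comps


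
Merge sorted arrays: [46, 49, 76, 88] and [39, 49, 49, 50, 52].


Take 39 from B
Take 46 from A
Take 49 from A
Take 49 from B
Take 49 from B
Take 50 from B
Take 52 from B

Merged: [39, 46, 49, 49, 49, 50, 52, 76, 88]


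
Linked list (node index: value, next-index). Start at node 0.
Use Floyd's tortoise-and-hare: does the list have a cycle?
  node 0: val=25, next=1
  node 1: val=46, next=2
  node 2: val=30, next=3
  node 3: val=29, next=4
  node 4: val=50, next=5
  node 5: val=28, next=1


Floyd's tortoise (slow, +1) and hare (fast, +2):
  init: slow=0, fast=0
  step 1: slow=1, fast=2
  step 2: slow=2, fast=4
  step 3: slow=3, fast=1
  step 4: slow=4, fast=3
  step 5: slow=5, fast=5
  slow == fast at node 5: cycle detected

Cycle: yes


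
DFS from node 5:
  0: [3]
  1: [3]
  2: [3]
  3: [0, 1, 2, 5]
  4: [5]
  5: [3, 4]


Visit 5, push [4, 3]
Visit 3, push [2, 1, 0]
Visit 0, push []
Visit 1, push []
Visit 2, push []
Visit 4, push []

DFS order: [5, 3, 0, 1, 2, 4]


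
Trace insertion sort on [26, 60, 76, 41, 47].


Initial: [26, 60, 76, 41, 47]
Insert 60: [26, 60, 76, 41, 47]
Insert 76: [26, 60, 76, 41, 47]
Insert 41: [26, 41, 60, 76, 47]
Insert 47: [26, 41, 47, 60, 76]

Sorted: [26, 41, 47, 60, 76]


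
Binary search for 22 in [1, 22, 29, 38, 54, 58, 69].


Step 1: lo=0, hi=6, mid=3, val=38
Step 2: lo=0, hi=2, mid=1, val=22

Found at index 1


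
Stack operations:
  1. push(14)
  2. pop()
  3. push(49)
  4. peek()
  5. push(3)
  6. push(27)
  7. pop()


push(14) -> [14]
pop()->14, []
push(49) -> [49]
peek()->49
push(3) -> [49, 3]
push(27) -> [49, 3, 27]
pop()->27, [49, 3]

Final stack: [49, 3]


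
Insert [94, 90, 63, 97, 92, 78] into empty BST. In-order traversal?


Insert 94: root
Insert 90: L from 94
Insert 63: L from 94 -> L from 90
Insert 97: R from 94
Insert 92: L from 94 -> R from 90
Insert 78: L from 94 -> L from 90 -> R from 63

In-order: [63, 78, 90, 92, 94, 97]


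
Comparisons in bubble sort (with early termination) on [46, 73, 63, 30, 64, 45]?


Algorithm: bubble sort (with early termination)
Input: [46, 73, 63, 30, 64, 45]
Sorted: [30, 45, 46, 63, 64, 73]

15


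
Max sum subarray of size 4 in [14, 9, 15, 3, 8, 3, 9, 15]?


[0:4]: 41
[1:5]: 35
[2:6]: 29
[3:7]: 23
[4:8]: 35

Max: 41 at [0:4]


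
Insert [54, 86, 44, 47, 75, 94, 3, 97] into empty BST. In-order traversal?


Insert 54: root
Insert 86: R from 54
Insert 44: L from 54
Insert 47: L from 54 -> R from 44
Insert 75: R from 54 -> L from 86
Insert 94: R from 54 -> R from 86
Insert 3: L from 54 -> L from 44
Insert 97: R from 54 -> R from 86 -> R from 94

In-order: [3, 44, 47, 54, 75, 86, 94, 97]


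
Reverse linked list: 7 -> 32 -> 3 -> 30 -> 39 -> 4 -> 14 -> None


Step 1: curr=7, set curr.next=prev(None) | reversed so far: 7
Step 2: curr=32, set curr.next=prev(7) | reversed so far: 32 -> 7
Step 3: curr=3, set curr.next=prev(32) | reversed so far: 3 -> 32 -> 7
Step 4: curr=30, set curr.next=prev(3) | reversed so far: 30 -> 3 -> 32 -> 7
Step 5: curr=39, set curr.next=prev(30) | reversed so far: 39 -> 30 -> 3 -> 32 -> 7
Step 6: curr=4, set curr.next=prev(39) | reversed so far: 4 -> 39 -> 30 -> 3 -> 32 -> 7
Step 7: curr=14, set curr.next=prev(4) | reversed so far: 14 -> 4 -> 39 -> 30 -> 3 -> 32 -> 7

14 -> 4 -> 39 -> 30 -> 3 -> 32 -> 7 -> None


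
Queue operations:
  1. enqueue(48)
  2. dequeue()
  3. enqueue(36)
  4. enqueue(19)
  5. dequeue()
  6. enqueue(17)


enqueue(48) -> [48]
dequeue()->48, []
enqueue(36) -> [36]
enqueue(19) -> [36, 19]
dequeue()->36, [19]
enqueue(17) -> [19, 17]

Final queue: [19, 17]


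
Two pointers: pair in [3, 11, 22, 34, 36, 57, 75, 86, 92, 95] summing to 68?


lo=0(3)+hi=9(95)=98
lo=0(3)+hi=8(92)=95
lo=0(3)+hi=7(86)=89
lo=0(3)+hi=6(75)=78
lo=0(3)+hi=5(57)=60
lo=1(11)+hi=5(57)=68

Yes: 11+57=68


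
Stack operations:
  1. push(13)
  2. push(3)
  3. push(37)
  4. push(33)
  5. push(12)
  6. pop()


push(13) -> [13]
push(3) -> [13, 3]
push(37) -> [13, 3, 37]
push(33) -> [13, 3, 37, 33]
push(12) -> [13, 3, 37, 33, 12]
pop()->12, [13, 3, 37, 33]

Final stack: [13, 3, 37, 33]


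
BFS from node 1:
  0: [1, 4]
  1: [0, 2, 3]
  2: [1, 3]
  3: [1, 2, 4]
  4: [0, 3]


Visit 1, enqueue [0, 2, 3]
Visit 0, enqueue [4]
Visit 2, enqueue []
Visit 3, enqueue []
Visit 4, enqueue []

BFS order: [1, 0, 2, 3, 4]


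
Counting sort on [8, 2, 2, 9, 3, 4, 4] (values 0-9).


Input: [8, 2, 2, 9, 3, 4, 4]
Counts: [0, 0, 2, 1, 2, 0, 0, 0, 1, 1]

Sorted: [2, 2, 3, 4, 4, 8, 9]


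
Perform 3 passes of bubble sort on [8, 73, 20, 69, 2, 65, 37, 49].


Initial: [8, 73, 20, 69, 2, 65, 37, 49]
Pass 1: [8, 20, 69, 2, 65, 37, 49, 73] (6 swaps)
Pass 2: [8, 20, 2, 65, 37, 49, 69, 73] (4 swaps)
Pass 3: [8, 2, 20, 37, 49, 65, 69, 73] (3 swaps)

After 3 passes: [8, 2, 20, 37, 49, 65, 69, 73]
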